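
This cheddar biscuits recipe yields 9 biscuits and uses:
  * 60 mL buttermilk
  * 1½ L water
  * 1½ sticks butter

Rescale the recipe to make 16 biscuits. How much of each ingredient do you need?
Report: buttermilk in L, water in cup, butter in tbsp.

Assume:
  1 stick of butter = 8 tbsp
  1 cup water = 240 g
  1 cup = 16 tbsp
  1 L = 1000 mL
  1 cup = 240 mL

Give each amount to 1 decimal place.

buttermilk: 0.1 L; water: 11.1 cup; butter: 21.3 tbsp

Scaling factor: 16/9.
buttermilk: 60 mL × 16/9 ÷ 1000 mL/L ≈ 0.1 L
water: 1.5 L × 16/9 × 1000 mL/L ÷ 240 mL/cup ≈ 11.1 cup
butter: 1.5 stick × 16/9 × 8 tbsp/stick ≈ 21.3 tbsp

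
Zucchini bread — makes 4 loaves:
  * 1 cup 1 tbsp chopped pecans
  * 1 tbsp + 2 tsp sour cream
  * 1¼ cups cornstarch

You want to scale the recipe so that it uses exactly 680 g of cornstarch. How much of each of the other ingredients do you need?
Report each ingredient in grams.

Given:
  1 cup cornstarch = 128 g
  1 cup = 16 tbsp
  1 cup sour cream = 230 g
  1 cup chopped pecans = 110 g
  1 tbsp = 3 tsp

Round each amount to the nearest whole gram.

The original recipe has 160 g of cornstarch, so the scaling factor is 680 ÷ 160 = 17/4 = 4.25.
chopped pecans: (1 cup + 1 tbsp = 1.0625 cup) × 17/4 × 110 g/cup ≈ 497 g
sour cream: (1 tbsp + 2 tsp = 5/3 tbsp) × 17/4 ÷ 16 tbsp/cup × 230 g/cup ≈ 102 g

chopped pecans: 497 g; sour cream: 102 g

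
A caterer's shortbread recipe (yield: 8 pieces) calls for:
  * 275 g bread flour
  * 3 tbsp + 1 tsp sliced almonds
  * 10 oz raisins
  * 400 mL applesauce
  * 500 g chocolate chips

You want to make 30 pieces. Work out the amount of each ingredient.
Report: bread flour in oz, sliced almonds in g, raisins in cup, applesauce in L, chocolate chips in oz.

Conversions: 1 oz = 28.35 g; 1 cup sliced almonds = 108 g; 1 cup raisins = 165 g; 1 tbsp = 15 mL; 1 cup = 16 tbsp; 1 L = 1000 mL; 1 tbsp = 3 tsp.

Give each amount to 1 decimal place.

bread flour: 36.4 oz; sliced almonds: 84.4 g; raisins: 6.4 cup; applesauce: 1.5 L; chocolate chips: 66.1 oz

Scaling factor: 30/8 = 15/4 = 3.75.
bread flour: 275 g × 15/4 ÷ 28.35 g/oz ≈ 36.4 oz
sliced almonds: (3 tbsp + 1 tsp = 10/3 tbsp) × 15/4 ÷ 16 tbsp/cup × 108 g/cup ≈ 84.4 g
raisins: 10 oz × 15/4 × 28.35 g/oz ÷ 165 g/cup ≈ 6.4 cup
applesauce: 400 mL × 15/4 ÷ 1000 mL/L = 1.5 L
chocolate chips: 500 g × 15/4 ÷ 28.35 g/oz ≈ 66.1 oz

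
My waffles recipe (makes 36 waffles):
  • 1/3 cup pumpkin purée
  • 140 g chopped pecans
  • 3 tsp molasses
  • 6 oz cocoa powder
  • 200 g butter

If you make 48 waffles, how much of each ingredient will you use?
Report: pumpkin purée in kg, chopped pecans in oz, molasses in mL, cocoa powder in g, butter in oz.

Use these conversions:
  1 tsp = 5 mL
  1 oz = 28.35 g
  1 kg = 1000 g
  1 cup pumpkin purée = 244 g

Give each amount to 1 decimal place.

pumpkin purée: 0.1 kg; chopped pecans: 6.6 oz; molasses: 20.0 mL; cocoa powder: 226.8 g; butter: 9.4 oz

Scaling factor: 48/36 = 4/3.
pumpkin purée: 1/3 cup × 4/3 × 244 g/cup ÷ 1000 g/kg ≈ 0.1 kg
chopped pecans: 140 g × 4/3 ÷ 28.35 g/oz ≈ 6.6 oz
molasses: 3 tsp × 4/3 × 5 mL/tsp = 20.0 mL
cocoa powder: 6 oz × 4/3 × 28.35 g/oz = 226.8 g
butter: 200 g × 4/3 ÷ 28.35 g/oz ≈ 9.4 oz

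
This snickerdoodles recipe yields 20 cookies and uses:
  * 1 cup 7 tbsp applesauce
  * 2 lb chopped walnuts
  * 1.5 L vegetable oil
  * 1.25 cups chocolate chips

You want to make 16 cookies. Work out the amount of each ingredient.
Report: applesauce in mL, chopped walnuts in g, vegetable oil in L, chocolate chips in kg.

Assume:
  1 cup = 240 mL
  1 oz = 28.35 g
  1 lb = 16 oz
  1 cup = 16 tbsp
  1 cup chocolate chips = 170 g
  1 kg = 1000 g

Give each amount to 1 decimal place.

Scaling factor: 16/20 = 4/5 = 0.8.
applesauce: (1 cup + 7 tbsp = 1.4375 cup) × 4/5 × 240 mL/cup = 276.0 mL
chopped walnuts: 2 lb × 4/5 × 16 oz/lb × 28.35 g/oz ≈ 725.8 g
vegetable oil: 1.5 L × 4/5 = 1.2 L
chocolate chips: 1.25 cup × 4/5 × 170 g/cup ÷ 1000 g/kg ≈ 0.2 kg

applesauce: 276.0 mL; chopped walnuts: 725.8 g; vegetable oil: 1.2 L; chocolate chips: 0.2 kg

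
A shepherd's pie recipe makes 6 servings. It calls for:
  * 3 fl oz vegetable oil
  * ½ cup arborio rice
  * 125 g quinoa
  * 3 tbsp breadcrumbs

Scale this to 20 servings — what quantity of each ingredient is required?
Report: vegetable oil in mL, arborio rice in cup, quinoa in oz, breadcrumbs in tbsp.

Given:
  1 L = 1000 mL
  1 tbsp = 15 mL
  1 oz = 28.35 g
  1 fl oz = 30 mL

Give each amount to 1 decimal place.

vegetable oil: 300.0 mL; arborio rice: 1.7 cup; quinoa: 14.7 oz; breadcrumbs: 10.0 tbsp

Scaling factor: 20/6 = 10/3.
vegetable oil: 3 fl oz × 10/3 × 30 mL/fl oz = 300.0 mL
arborio rice: 0.5 cup × 10/3 ≈ 1.7 cup
quinoa: 125 g × 10/3 ÷ 28.35 g/oz ≈ 14.7 oz
breadcrumbs: 3 tbsp × 10/3 = 10.0 tbsp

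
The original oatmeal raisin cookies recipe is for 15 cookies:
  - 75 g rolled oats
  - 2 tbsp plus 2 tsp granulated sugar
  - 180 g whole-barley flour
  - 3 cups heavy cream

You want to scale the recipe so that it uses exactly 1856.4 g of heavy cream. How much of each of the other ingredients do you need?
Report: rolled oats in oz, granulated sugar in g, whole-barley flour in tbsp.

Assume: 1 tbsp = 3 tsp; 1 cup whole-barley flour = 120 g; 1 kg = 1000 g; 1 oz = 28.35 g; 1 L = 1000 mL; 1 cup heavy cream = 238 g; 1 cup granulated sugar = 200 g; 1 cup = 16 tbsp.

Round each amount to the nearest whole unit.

The original recipe has 714 g of heavy cream, so the scaling factor is 1856.4 ÷ 714 = 13/5 = 2.6.
rolled oats: 75 g × 13/5 ÷ 28.35 g/oz ≈ 7 oz
granulated sugar: (2 tbsp + 2 tsp = 8/3 tbsp) × 13/5 ÷ 16 tbsp/cup × 200 g/cup ≈ 87 g
whole-barley flour: 180 g × 13/5 ÷ 120 g/cup × 16 tbsp/cup ≈ 62 tbsp

rolled oats: 7 oz; granulated sugar: 87 g; whole-barley flour: 62 tbsp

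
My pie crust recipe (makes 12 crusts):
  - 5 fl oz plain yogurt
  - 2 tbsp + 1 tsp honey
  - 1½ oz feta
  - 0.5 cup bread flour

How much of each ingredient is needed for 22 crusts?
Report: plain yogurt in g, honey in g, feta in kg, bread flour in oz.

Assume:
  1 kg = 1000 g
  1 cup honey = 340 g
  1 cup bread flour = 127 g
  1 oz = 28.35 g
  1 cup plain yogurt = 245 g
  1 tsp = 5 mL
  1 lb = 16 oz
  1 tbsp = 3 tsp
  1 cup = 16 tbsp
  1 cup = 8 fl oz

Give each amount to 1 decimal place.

plain yogurt: 280.7 g; honey: 90.9 g; feta: 0.1 kg; bread flour: 4.1 oz

Scaling factor: 22/12 = 11/6.
plain yogurt: 5 fl oz × 11/6 ÷ 8 fl oz/cup × 245 g/cup ≈ 280.7 g
honey: (2 tbsp + 1 tsp = 7/3 tbsp) × 11/6 ÷ 16 tbsp/cup × 340 g/cup ≈ 90.9 g
feta: 1.5 oz × 11/6 × 28.35 g/oz ÷ 1000 g/kg ≈ 0.1 kg
bread flour: 0.5 cup × 11/6 × 127 g/cup ÷ 28.35 g/oz ≈ 4.1 oz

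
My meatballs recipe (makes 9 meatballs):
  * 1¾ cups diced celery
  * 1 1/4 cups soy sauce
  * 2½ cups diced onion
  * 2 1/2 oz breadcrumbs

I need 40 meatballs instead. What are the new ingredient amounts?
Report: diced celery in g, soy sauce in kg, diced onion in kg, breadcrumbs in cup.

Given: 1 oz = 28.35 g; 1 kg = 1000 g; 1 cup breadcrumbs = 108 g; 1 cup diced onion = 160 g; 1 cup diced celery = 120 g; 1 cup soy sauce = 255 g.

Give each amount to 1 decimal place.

diced celery: 933.3 g; soy sauce: 1.4 kg; diced onion: 1.8 kg; breadcrumbs: 2.9 cup

Scaling factor: 40/9.
diced celery: 1.75 cup × 40/9 × 120 g/cup ≈ 933.3 g
soy sauce: 1.25 cup × 40/9 × 255 g/cup ÷ 1000 g/kg ≈ 1.4 kg
diced onion: 2.5 cup × 40/9 × 160 g/cup ÷ 1000 g/kg ≈ 1.8 kg
breadcrumbs: 2.5 oz × 40/9 × 28.35 g/oz ÷ 108 g/cup ≈ 2.9 cup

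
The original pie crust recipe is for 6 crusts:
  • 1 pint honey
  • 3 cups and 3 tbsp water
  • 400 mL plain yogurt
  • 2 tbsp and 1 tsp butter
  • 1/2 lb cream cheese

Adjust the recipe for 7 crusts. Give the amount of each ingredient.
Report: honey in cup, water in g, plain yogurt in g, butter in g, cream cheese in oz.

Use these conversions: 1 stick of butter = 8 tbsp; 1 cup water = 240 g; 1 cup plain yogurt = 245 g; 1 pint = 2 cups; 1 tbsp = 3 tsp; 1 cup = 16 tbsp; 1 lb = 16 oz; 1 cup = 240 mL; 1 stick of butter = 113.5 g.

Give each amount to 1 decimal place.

Scaling factor: 7/6.
honey: 1 pint × 7/6 × 2 cup/pint ≈ 2.3 cup
water: (3 cup + 3 tbsp = 3.1875 cup) × 7/6 × 240 g/cup = 892.5 g
plain yogurt: 400 mL × 7/6 ÷ 240 mL/cup × 245 g/cup ≈ 476.4 g
butter: (2 tbsp + 1 tsp = 7/3 tbsp) × 7/6 ÷ 8 tbsp/stick × 113.5 g/stick ≈ 38.6 g
cream cheese: 0.5 lb × 7/6 × 16 oz/lb ≈ 9.3 oz

honey: 2.3 cup; water: 892.5 g; plain yogurt: 476.4 g; butter: 38.6 g; cream cheese: 9.3 oz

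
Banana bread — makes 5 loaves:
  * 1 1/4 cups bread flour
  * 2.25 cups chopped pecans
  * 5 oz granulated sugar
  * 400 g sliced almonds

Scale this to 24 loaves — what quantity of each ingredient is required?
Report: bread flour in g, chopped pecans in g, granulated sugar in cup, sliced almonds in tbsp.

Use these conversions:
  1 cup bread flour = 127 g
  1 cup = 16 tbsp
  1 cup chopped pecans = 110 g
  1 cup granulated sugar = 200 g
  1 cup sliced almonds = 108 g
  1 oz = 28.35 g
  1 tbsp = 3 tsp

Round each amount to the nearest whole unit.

bread flour: 762 g; chopped pecans: 1188 g; granulated sugar: 3 cup; sliced almonds: 284 tbsp

Scaling factor: 24/5 = 4.8.
bread flour: 1.25 cup × 24/5 × 127 g/cup = 762 g
chopped pecans: 2.25 cup × 24/5 × 110 g/cup = 1188 g
granulated sugar: 5 oz × 24/5 × 28.35 g/oz ÷ 200 g/cup ≈ 3 cup
sliced almonds: 400 g × 24/5 ÷ 108 g/cup × 16 tbsp/cup ≈ 284 tbsp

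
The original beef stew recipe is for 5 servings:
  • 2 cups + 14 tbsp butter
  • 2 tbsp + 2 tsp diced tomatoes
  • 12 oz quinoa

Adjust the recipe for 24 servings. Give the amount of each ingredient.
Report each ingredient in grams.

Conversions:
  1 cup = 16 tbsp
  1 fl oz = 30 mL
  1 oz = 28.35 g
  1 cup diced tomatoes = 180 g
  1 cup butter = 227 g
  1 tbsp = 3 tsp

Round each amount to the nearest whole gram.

butter: 3133 g; diced tomatoes: 144 g; quinoa: 1633 g

Scaling factor: 24/5 = 4.8.
butter: (2 cup + 14 tbsp = 2.875 cup) × 24/5 × 227 g/cup ≈ 3133 g
diced tomatoes: (2 tbsp + 2 tsp = 8/3 tbsp) × 24/5 ÷ 16 tbsp/cup × 180 g/cup = 144 g
quinoa: 12 oz × 24/5 × 28.35 g/oz ≈ 1633 g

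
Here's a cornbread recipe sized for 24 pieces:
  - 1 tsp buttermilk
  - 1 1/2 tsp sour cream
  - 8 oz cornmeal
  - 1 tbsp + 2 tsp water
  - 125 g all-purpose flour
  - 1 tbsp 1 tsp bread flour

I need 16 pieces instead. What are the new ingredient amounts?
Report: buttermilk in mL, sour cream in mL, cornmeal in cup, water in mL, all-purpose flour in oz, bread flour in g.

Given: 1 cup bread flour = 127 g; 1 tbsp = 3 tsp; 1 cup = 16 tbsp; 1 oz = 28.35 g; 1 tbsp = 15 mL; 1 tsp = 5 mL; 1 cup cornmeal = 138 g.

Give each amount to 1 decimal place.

buttermilk: 3.3 mL; sour cream: 5.0 mL; cornmeal: 1.1 cup; water: 16.7 mL; all-purpose flour: 2.9 oz; bread flour: 7.1 g

Scaling factor: 16/24 = 2/3.
buttermilk: 1 tsp × 2/3 × 5 mL/tsp ≈ 3.3 mL
sour cream: 1.5 tsp × 2/3 × 5 mL/tsp = 5.0 mL
cornmeal: 8 oz × 2/3 × 28.35 g/oz ÷ 138 g/cup ≈ 1.1 cup
water: (1 tbsp + 2 tsp = 5/3 tbsp) × 2/3 × 15 mL/tbsp ≈ 16.7 mL
all-purpose flour: 125 g × 2/3 ÷ 28.35 g/oz ≈ 2.9 oz
bread flour: (1 tbsp + 1 tsp = 4/3 tbsp) × 2/3 ÷ 16 tbsp/cup × 127 g/cup ≈ 7.1 g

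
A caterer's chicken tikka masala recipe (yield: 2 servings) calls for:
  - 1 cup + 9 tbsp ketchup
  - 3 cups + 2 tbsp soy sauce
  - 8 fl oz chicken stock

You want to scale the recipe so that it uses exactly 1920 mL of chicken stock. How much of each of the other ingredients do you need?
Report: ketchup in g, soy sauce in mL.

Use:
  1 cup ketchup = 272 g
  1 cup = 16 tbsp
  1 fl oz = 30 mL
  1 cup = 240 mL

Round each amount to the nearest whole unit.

The original recipe has 240 mL of chicken stock, so the scaling factor is 1920 ÷ 240 = 8.
ketchup: (1 cup + 9 tbsp = 1.5625 cup) × 8 × 272 g/cup = 3400 g
soy sauce: (3 cup + 2 tbsp = 3.125 cup) × 8 × 240 mL/cup = 6000 mL

ketchup: 3400 g; soy sauce: 6000 mL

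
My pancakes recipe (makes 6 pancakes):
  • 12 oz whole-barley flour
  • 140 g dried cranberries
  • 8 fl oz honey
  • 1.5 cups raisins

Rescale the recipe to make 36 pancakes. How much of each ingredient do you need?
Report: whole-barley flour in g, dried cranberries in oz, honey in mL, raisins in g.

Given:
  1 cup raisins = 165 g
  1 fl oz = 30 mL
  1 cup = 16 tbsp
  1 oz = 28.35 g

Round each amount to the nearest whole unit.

Scaling factor: 36/6 = 6.
whole-barley flour: 12 oz × 6 × 28.35 g/oz ≈ 2041 g
dried cranberries: 140 g × 6 ÷ 28.35 g/oz ≈ 30 oz
honey: 8 fl oz × 6 × 30 mL/fl oz = 1440 mL
raisins: 1.5 cup × 6 × 165 g/cup = 1485 g

whole-barley flour: 2041 g; dried cranberries: 30 oz; honey: 1440 mL; raisins: 1485 g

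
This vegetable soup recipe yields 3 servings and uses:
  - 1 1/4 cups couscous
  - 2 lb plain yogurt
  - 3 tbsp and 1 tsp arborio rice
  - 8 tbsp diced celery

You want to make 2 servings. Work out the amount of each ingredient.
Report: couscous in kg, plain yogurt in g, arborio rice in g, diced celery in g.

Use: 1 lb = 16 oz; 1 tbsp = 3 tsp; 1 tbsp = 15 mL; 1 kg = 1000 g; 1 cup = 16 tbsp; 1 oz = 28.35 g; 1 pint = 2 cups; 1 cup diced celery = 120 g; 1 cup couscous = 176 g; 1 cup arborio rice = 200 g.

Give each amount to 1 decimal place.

Scaling factor: 2/3.
couscous: 1.25 cup × 2/3 × 176 g/cup ÷ 1000 g/kg ≈ 0.1 kg
plain yogurt: 2 lb × 2/3 × 16 oz/lb × 28.35 g/oz = 604.8 g
arborio rice: (3 tbsp + 1 tsp = 10/3 tbsp) × 2/3 ÷ 16 tbsp/cup × 200 g/cup ≈ 27.8 g
diced celery: 8 tbsp × 2/3 ÷ 16 tbsp/cup × 120 g/cup = 40.0 g

couscous: 0.1 kg; plain yogurt: 604.8 g; arborio rice: 27.8 g; diced celery: 40.0 g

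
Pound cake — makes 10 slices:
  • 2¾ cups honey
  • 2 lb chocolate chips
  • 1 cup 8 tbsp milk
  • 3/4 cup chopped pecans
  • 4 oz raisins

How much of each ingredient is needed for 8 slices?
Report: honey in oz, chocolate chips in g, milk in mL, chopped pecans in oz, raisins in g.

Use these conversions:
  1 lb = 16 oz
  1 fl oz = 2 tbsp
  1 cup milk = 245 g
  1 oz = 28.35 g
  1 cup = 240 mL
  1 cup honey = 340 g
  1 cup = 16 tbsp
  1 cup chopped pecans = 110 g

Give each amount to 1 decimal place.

honey: 26.4 oz; chocolate chips: 725.8 g; milk: 288.0 mL; chopped pecans: 2.3 oz; raisins: 90.7 g

Scaling factor: 8/10 = 4/5 = 0.8.
honey: 2.75 cup × 4/5 × 340 g/cup ÷ 28.35 g/oz ≈ 26.4 oz
chocolate chips: 2 lb × 4/5 × 16 oz/lb × 28.35 g/oz ≈ 725.8 g
milk: (1 cup + 8 tbsp = 1.5 cup) × 4/5 × 240 mL/cup = 288.0 mL
chopped pecans: 0.75 cup × 4/5 × 110 g/cup ÷ 28.35 g/oz ≈ 2.3 oz
raisins: 4 oz × 4/5 × 28.35 g/oz ≈ 90.7 g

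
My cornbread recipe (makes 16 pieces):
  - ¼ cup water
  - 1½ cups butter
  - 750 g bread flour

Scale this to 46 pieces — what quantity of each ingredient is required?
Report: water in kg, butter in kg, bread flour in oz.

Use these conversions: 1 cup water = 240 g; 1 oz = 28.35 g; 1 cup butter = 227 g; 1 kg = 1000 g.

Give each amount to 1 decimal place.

Scaling factor: 46/16 = 23/8 = 2.875.
water: 0.25 cup × 23/8 × 240 g/cup ÷ 1000 g/kg ≈ 0.2 kg
butter: 1.5 cup × 23/8 × 227 g/cup ÷ 1000 g/kg ≈ 1.0 kg
bread flour: 750 g × 23/8 ÷ 28.35 g/oz ≈ 76.1 oz

water: 0.2 kg; butter: 1.0 kg; bread flour: 76.1 oz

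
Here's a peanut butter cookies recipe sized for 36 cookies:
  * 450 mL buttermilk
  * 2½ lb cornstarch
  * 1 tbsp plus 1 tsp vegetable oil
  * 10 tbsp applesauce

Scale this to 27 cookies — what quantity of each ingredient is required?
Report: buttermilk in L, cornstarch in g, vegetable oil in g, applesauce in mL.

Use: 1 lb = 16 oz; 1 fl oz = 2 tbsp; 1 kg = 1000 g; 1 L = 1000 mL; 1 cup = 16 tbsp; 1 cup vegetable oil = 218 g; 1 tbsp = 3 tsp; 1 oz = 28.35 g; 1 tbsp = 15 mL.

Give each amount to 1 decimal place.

Scaling factor: 27/36 = 3/4 = 0.75.
buttermilk: 450 mL × 3/4 ÷ 1000 mL/L ≈ 0.3 L
cornstarch: 2.5 lb × 3/4 × 16 oz/lb × 28.35 g/oz = 850.5 g
vegetable oil: (1 tbsp + 1 tsp = 4/3 tbsp) × 3/4 ÷ 16 tbsp/cup × 218 g/cup ≈ 13.6 g
applesauce: 10 tbsp × 3/4 × 15 mL/tbsp = 112.5 mL

buttermilk: 0.3 L; cornstarch: 850.5 g; vegetable oil: 13.6 g; applesauce: 112.5 mL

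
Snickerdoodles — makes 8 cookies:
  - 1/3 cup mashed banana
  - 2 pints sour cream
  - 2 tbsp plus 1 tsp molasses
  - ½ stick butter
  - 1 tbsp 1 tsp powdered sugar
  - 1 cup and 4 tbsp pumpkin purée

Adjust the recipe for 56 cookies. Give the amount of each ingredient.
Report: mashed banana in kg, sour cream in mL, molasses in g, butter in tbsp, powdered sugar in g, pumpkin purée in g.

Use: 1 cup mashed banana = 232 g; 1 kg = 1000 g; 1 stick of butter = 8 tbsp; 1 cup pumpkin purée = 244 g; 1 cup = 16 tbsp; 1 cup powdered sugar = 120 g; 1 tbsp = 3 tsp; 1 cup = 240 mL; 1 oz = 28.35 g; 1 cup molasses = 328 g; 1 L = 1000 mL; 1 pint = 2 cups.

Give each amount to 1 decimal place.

Scaling factor: 56/8 = 7.
mashed banana: 1/3 cup × 7 × 232 g/cup ÷ 1000 g/kg ≈ 0.5 kg
sour cream: 2 pint × 7 × 2 cup/pint × 240 mL/cup = 6720.0 mL
molasses: (2 tbsp + 1 tsp = 7/3 tbsp) × 7 ÷ 16 tbsp/cup × 328 g/cup ≈ 334.8 g
butter: 0.5 stick × 7 × 8 tbsp/stick = 28.0 tbsp
powdered sugar: (1 tbsp + 1 tsp = 4/3 tbsp) × 7 ÷ 16 tbsp/cup × 120 g/cup = 70.0 g
pumpkin purée: (1 cup + 4 tbsp = 1.25 cup) × 7 × 244 g/cup = 2135.0 g

mashed banana: 0.5 kg; sour cream: 6720.0 mL; molasses: 334.8 g; butter: 28.0 tbsp; powdered sugar: 70.0 g; pumpkin purée: 2135.0 g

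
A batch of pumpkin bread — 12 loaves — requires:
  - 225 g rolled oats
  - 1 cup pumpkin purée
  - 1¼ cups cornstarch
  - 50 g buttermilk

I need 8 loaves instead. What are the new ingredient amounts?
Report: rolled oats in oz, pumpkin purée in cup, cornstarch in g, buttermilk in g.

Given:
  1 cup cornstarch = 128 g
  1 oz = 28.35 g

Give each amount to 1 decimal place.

rolled oats: 5.3 oz; pumpkin purée: 0.7 cup; cornstarch: 106.7 g; buttermilk: 33.3 g

Scaling factor: 8/12 = 2/3.
rolled oats: 225 g × 2/3 ÷ 28.35 g/oz ≈ 5.3 oz
pumpkin purée: 1 cup × 2/3 ≈ 0.7 cup
cornstarch: 1.25 cup × 2/3 × 128 g/cup ≈ 106.7 g
buttermilk: 50 g × 2/3 ≈ 33.3 g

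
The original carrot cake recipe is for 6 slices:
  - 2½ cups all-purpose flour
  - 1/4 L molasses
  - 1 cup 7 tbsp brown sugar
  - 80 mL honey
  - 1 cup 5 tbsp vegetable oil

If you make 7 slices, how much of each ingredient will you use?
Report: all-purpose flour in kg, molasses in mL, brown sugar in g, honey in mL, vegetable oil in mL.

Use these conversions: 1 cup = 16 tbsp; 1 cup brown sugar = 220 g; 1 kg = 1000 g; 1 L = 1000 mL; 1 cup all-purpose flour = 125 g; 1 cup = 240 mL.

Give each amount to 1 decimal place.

all-purpose flour: 0.4 kg; molasses: 291.7 mL; brown sugar: 369.0 g; honey: 93.3 mL; vegetable oil: 367.5 mL

Scaling factor: 7/6.
all-purpose flour: 2.5 cup × 7/6 × 125 g/cup ÷ 1000 g/kg ≈ 0.4 kg
molasses: 0.25 L × 7/6 × 1000 mL/L ≈ 291.7 mL
brown sugar: (1 cup + 7 tbsp = 1.4375 cup) × 7/6 × 220 g/cup ≈ 369.0 g
honey: 80 mL × 7/6 ≈ 93.3 mL
vegetable oil: (1 cup + 5 tbsp = 1.3125 cup) × 7/6 × 240 mL/cup = 367.5 mL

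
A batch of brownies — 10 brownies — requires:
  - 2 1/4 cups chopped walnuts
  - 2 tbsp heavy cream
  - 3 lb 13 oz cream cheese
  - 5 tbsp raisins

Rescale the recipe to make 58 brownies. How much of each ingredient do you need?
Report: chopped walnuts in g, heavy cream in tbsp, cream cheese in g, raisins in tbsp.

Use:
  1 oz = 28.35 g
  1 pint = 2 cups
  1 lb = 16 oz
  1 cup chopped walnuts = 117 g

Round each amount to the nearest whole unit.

chopped walnuts: 1527 g; heavy cream: 12 tbsp; cream cheese: 10030 g; raisins: 29 tbsp

Scaling factor: 58/10 = 29/5 = 5.8.
chopped walnuts: 2.25 cup × 29/5 × 117 g/cup ≈ 1527 g
heavy cream: 2 tbsp × 29/5 ≈ 12 tbsp
cream cheese: (3 lb + 13 oz = 3.8125 lb) × 29/5 × 16 oz/lb × 28.35 g/oz ≈ 10030 g
raisins: 5 tbsp × 29/5 = 29 tbsp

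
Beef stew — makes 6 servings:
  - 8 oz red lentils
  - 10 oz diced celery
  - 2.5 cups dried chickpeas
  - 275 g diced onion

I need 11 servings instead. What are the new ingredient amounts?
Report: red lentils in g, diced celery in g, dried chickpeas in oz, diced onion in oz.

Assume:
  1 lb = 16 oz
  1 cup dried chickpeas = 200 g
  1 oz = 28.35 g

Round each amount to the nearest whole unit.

red lentils: 416 g; diced celery: 520 g; dried chickpeas: 32 oz; diced onion: 18 oz

Scaling factor: 11/6.
red lentils: 8 oz × 11/6 × 28.35 g/oz ≈ 416 g
diced celery: 10 oz × 11/6 × 28.35 g/oz ≈ 520 g
dried chickpeas: 2.5 cup × 11/6 × 200 g/cup ÷ 28.35 g/oz ≈ 32 oz
diced onion: 275 g × 11/6 ÷ 28.35 g/oz ≈ 18 oz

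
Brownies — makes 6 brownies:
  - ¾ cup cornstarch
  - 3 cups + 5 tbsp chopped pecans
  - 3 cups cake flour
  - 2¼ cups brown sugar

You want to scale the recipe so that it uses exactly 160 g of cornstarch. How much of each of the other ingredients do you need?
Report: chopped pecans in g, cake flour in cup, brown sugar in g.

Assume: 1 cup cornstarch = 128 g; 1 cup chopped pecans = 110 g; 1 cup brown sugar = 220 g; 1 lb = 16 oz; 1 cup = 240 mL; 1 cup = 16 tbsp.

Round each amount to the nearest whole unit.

chopped pecans: 607 g; cake flour: 5 cup; brown sugar: 825 g

The original recipe has 96 g of cornstarch, so the scaling factor is 160 ÷ 96 = 5/3.
chopped pecans: (3 cup + 5 tbsp = 3.3125 cup) × 5/3 × 110 g/cup ≈ 607 g
cake flour: 3 cup × 5/3 = 5 cup
brown sugar: 2.25 cup × 5/3 × 220 g/cup = 825 g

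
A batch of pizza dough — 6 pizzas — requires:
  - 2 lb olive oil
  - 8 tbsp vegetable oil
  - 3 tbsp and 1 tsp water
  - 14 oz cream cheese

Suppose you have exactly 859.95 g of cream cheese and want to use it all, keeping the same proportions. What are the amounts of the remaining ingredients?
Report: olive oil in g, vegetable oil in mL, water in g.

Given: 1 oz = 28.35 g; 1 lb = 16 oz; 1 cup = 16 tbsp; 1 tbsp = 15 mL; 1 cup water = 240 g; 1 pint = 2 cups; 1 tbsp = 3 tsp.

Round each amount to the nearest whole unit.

The original recipe has 396.9 g of cream cheese, so the scaling factor is 859.95 ÷ 396.9 = 13/6.
olive oil: 2 lb × 13/6 × 16 oz/lb × 28.35 g/oz ≈ 1966 g
vegetable oil: 8 tbsp × 13/6 × 15 mL/tbsp = 260 mL
water: (3 tbsp + 1 tsp = 10/3 tbsp) × 13/6 ÷ 16 tbsp/cup × 240 g/cup ≈ 108 g

olive oil: 1966 g; vegetable oil: 260 mL; water: 108 g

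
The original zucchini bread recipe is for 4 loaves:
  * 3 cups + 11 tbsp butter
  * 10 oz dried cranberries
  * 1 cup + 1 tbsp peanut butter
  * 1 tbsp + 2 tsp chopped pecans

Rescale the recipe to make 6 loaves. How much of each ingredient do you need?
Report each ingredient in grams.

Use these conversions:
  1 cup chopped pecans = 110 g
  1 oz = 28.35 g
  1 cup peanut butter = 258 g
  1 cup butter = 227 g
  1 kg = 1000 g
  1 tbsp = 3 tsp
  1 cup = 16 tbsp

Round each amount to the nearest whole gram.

butter: 1256 g; dried cranberries: 425 g; peanut butter: 411 g; chopped pecans: 17 g

Scaling factor: 6/4 = 3/2 = 1.5.
butter: (3 cup + 11 tbsp = 3.6875 cup) × 3/2 × 227 g/cup ≈ 1256 g
dried cranberries: 10 oz × 3/2 × 28.35 g/oz ≈ 425 g
peanut butter: (1 cup + 1 tbsp = 1.0625 cup) × 3/2 × 258 g/cup ≈ 411 g
chopped pecans: (1 tbsp + 2 tsp = 5/3 tbsp) × 3/2 ÷ 16 tbsp/cup × 110 g/cup ≈ 17 g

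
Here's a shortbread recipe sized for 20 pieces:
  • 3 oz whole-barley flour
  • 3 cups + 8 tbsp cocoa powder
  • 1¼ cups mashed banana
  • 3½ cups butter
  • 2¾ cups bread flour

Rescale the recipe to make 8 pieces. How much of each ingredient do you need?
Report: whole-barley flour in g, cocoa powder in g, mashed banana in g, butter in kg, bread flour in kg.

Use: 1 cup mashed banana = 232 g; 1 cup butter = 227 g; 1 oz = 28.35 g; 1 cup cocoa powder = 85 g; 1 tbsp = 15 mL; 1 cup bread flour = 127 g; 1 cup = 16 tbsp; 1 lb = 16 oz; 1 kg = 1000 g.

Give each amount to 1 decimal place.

Scaling factor: 8/20 = 2/5 = 0.4.
whole-barley flour: 3 oz × 2/5 × 28.35 g/oz ≈ 34.0 g
cocoa powder: (3 cup + 8 tbsp = 3.5 cup) × 2/5 × 85 g/cup = 119.0 g
mashed banana: 1.25 cup × 2/5 × 232 g/cup = 116.0 g
butter: 3.5 cup × 2/5 × 227 g/cup ÷ 1000 g/kg ≈ 0.3 kg
bread flour: 2.75 cup × 2/5 × 127 g/cup ÷ 1000 g/kg ≈ 0.1 kg

whole-barley flour: 34.0 g; cocoa powder: 119.0 g; mashed banana: 116.0 g; butter: 0.3 kg; bread flour: 0.1 kg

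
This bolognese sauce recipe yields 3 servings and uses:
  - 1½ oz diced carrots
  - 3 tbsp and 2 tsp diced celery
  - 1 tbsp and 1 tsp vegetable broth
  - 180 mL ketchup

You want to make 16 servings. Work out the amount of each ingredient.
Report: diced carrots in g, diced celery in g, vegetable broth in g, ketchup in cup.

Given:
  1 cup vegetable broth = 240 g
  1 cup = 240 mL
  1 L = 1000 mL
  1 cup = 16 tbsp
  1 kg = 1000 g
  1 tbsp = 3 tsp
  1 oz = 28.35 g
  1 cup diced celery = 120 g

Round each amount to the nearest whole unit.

Scaling factor: 16/3.
diced carrots: 1.5 oz × 16/3 × 28.35 g/oz ≈ 227 g
diced celery: (3 tbsp + 2 tsp = 11/3 tbsp) × 16/3 ÷ 16 tbsp/cup × 120 g/cup ≈ 147 g
vegetable broth: (1 tbsp + 1 tsp = 4/3 tbsp) × 16/3 ÷ 16 tbsp/cup × 240 g/cup ≈ 107 g
ketchup: 180 mL × 16/3 ÷ 240 mL/cup = 4 cup

diced carrots: 227 g; diced celery: 147 g; vegetable broth: 107 g; ketchup: 4 cup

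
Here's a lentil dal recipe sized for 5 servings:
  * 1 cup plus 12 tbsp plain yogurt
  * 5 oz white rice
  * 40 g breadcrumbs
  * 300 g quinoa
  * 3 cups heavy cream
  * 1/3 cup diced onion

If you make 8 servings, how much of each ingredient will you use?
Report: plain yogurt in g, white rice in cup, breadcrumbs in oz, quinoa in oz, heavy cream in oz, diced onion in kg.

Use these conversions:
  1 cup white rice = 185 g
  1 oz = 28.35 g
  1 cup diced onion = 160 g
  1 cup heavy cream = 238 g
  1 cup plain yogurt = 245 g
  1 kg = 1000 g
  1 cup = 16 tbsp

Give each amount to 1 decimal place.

Scaling factor: 8/5 = 1.6.
plain yogurt: (1 cup + 12 tbsp = 1.75 cup) × 8/5 × 245 g/cup = 686.0 g
white rice: 5 oz × 8/5 × 28.35 g/oz ÷ 185 g/cup ≈ 1.2 cup
breadcrumbs: 40 g × 8/5 ÷ 28.35 g/oz ≈ 2.3 oz
quinoa: 300 g × 8/5 ÷ 28.35 g/oz ≈ 16.9 oz
heavy cream: 3 cup × 8/5 × 238 g/cup ÷ 28.35 g/oz ≈ 40.3 oz
diced onion: 1/3 cup × 8/5 × 160 g/cup ÷ 1000 g/kg ≈ 0.1 kg

plain yogurt: 686.0 g; white rice: 1.2 cup; breadcrumbs: 2.3 oz; quinoa: 16.9 oz; heavy cream: 40.3 oz; diced onion: 0.1 kg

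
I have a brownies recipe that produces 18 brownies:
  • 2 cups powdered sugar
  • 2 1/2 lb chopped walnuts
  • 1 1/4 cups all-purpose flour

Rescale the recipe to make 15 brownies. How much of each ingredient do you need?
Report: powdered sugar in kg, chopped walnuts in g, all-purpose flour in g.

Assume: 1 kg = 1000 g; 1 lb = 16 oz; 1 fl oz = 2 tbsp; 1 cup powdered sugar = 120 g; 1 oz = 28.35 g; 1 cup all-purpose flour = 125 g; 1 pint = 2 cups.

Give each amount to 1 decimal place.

Scaling factor: 15/18 = 5/6.
powdered sugar: 2 cup × 5/6 × 120 g/cup ÷ 1000 g/kg = 0.2 kg
chopped walnuts: 2.5 lb × 5/6 × 16 oz/lb × 28.35 g/oz = 945.0 g
all-purpose flour: 1.25 cup × 5/6 × 125 g/cup ≈ 130.2 g

powdered sugar: 0.2 kg; chopped walnuts: 945.0 g; all-purpose flour: 130.2 g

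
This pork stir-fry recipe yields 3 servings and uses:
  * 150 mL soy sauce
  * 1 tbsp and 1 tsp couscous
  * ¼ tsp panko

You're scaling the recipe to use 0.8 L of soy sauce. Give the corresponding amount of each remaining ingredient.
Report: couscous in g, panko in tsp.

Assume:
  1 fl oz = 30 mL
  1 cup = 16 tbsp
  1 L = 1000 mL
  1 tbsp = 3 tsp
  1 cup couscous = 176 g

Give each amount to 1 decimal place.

couscous: 78.2 g; panko: 1.3 tsp

The original recipe has 0.15 L of soy sauce, so the scaling factor is 0.8 ÷ 0.15 = 16/3.
couscous: (1 tbsp + 1 tsp = 4/3 tbsp) × 16/3 ÷ 16 tbsp/cup × 176 g/cup ≈ 78.2 g
panko: 0.25 tsp × 16/3 ≈ 1.3 tsp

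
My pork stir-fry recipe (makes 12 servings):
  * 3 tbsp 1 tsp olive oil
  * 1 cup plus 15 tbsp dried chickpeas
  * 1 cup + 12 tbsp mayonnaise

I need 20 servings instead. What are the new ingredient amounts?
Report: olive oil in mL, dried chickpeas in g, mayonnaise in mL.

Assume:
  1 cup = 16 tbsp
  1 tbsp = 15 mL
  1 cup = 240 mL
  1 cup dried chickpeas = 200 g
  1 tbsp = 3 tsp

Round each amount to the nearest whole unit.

olive oil: 83 mL; dried chickpeas: 646 g; mayonnaise: 700 mL

Scaling factor: 20/12 = 5/3.
olive oil: (3 tbsp + 1 tsp = 10/3 tbsp) × 5/3 × 15 mL/tbsp ≈ 83 mL
dried chickpeas: (1 cup + 15 tbsp = 1.9375 cup) × 5/3 × 200 g/cup ≈ 646 g
mayonnaise: (1 cup + 12 tbsp = 1.75 cup) × 5/3 × 240 mL/cup = 700 mL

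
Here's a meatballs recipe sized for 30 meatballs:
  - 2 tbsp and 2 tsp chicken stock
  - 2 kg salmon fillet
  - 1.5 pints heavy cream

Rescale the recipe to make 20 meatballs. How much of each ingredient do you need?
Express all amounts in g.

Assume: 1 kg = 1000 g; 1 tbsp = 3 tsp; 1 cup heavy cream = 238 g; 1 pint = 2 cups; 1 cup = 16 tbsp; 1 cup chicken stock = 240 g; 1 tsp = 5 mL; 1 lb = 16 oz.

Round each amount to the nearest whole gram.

chicken stock: 27 g; salmon fillet: 1333 g; heavy cream: 476 g

Scaling factor: 20/30 = 2/3.
chicken stock: (2 tbsp + 2 tsp = 8/3 tbsp) × 2/3 ÷ 16 tbsp/cup × 240 g/cup ≈ 27 g
salmon fillet: 2 kg × 2/3 × 1000 g/kg ≈ 1333 g
heavy cream: 1.5 pint × 2/3 × 2 cup/pint × 238 g/cup = 476 g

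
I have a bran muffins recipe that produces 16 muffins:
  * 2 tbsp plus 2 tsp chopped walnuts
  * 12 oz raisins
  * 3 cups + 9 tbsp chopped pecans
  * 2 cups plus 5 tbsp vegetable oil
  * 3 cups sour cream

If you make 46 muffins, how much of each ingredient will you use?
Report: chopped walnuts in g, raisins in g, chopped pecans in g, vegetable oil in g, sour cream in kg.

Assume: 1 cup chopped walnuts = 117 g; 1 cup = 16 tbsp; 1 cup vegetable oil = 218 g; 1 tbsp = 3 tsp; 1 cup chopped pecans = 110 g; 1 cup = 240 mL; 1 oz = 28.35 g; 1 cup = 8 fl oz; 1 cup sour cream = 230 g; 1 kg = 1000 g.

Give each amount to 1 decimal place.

chopped walnuts: 56.1 g; raisins: 978.1 g; chopped pecans: 1126.6 g; vegetable oil: 1449.4 g; sour cream: 2.0 kg

Scaling factor: 46/16 = 23/8 = 2.875.
chopped walnuts: (2 tbsp + 2 tsp = 8/3 tbsp) × 23/8 ÷ 16 tbsp/cup × 117 g/cup ≈ 56.1 g
raisins: 12 oz × 23/8 × 28.35 g/oz ≈ 978.1 g
chopped pecans: (3 cup + 9 tbsp = 3.5625 cup) × 23/8 × 110 g/cup ≈ 1126.6 g
vegetable oil: (2 cup + 5 tbsp = 2.3125 cup) × 23/8 × 218 g/cup ≈ 1449.4 g
sour cream: 3 cup × 23/8 × 230 g/cup ÷ 1000 g/kg ≈ 2.0 kg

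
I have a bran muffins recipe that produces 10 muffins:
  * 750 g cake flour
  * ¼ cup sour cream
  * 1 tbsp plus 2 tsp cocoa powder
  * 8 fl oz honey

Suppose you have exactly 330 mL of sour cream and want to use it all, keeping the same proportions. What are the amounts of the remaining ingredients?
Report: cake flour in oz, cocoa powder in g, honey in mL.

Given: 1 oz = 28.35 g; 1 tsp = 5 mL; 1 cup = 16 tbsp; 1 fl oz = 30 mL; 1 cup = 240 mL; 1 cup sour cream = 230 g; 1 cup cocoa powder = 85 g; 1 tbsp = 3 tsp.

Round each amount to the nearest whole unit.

cake flour: 146 oz; cocoa powder: 49 g; honey: 1320 mL

The original recipe has 60 mL of sour cream, so the scaling factor is 330 ÷ 60 = 11/2 = 5.5.
cake flour: 750 g × 11/2 ÷ 28.35 g/oz ≈ 146 oz
cocoa powder: (1 tbsp + 2 tsp = 5/3 tbsp) × 11/2 ÷ 16 tbsp/cup × 85 g/cup ≈ 49 g
honey: 8 fl oz × 11/2 × 30 mL/fl oz = 1320 mL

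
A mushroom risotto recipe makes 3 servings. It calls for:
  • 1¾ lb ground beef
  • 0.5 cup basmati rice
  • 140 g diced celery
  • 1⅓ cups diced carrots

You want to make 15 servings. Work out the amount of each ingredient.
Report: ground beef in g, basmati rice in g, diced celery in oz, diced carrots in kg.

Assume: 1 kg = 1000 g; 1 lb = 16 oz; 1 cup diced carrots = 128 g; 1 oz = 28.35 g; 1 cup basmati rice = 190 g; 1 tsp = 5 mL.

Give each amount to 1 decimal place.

ground beef: 3969.0 g; basmati rice: 475.0 g; diced celery: 24.7 oz; diced carrots: 0.9 kg

Scaling factor: 15/3 = 5.
ground beef: 1.75 lb × 5 × 16 oz/lb × 28.35 g/oz = 3969.0 g
basmati rice: 0.5 cup × 5 × 190 g/cup = 475.0 g
diced celery: 140 g × 5 ÷ 28.35 g/oz ≈ 24.7 oz
diced carrots: 4/3 cup × 5 × 128 g/cup ÷ 1000 g/kg ≈ 0.9 kg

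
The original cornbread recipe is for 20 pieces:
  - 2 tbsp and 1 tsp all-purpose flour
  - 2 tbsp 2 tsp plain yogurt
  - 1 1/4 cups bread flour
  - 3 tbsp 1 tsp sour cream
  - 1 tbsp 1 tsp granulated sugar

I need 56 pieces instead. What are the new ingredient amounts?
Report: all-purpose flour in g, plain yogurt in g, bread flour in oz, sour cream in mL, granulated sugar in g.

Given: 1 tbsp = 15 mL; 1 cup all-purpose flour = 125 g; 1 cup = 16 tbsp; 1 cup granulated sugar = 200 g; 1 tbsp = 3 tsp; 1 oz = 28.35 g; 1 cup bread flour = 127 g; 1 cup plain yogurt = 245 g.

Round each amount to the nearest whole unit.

Scaling factor: 56/20 = 14/5 = 2.8.
all-purpose flour: (2 tbsp + 1 tsp = 7/3 tbsp) × 14/5 ÷ 16 tbsp/cup × 125 g/cup ≈ 51 g
plain yogurt: (2 tbsp + 2 tsp = 8/3 tbsp) × 14/5 ÷ 16 tbsp/cup × 245 g/cup ≈ 114 g
bread flour: 1.25 cup × 14/5 × 127 g/cup ÷ 28.35 g/oz ≈ 16 oz
sour cream: (3 tbsp + 1 tsp = 10/3 tbsp) × 14/5 × 15 mL/tbsp = 140 mL
granulated sugar: (1 tbsp + 1 tsp = 4/3 tbsp) × 14/5 ÷ 16 tbsp/cup × 200 g/cup ≈ 47 g

all-purpose flour: 51 g; plain yogurt: 114 g; bread flour: 16 oz; sour cream: 140 mL; granulated sugar: 47 g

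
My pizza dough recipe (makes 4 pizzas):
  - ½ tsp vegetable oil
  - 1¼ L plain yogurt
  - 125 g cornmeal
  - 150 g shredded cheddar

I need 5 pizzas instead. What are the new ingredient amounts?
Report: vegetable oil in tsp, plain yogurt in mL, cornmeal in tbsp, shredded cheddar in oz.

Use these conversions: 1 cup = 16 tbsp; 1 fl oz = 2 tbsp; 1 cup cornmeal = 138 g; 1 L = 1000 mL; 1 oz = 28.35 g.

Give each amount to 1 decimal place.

vegetable oil: 0.6 tsp; plain yogurt: 1562.5 mL; cornmeal: 18.1 tbsp; shredded cheddar: 6.6 oz

Scaling factor: 5/4 = 1.25.
vegetable oil: 0.5 tsp × 5/4 ≈ 0.6 tsp
plain yogurt: 1.25 L × 5/4 × 1000 mL/L = 1562.5 mL
cornmeal: 125 g × 5/4 ÷ 138 g/cup × 16 tbsp/cup ≈ 18.1 tbsp
shredded cheddar: 150 g × 5/4 ÷ 28.35 g/oz ≈ 6.6 oz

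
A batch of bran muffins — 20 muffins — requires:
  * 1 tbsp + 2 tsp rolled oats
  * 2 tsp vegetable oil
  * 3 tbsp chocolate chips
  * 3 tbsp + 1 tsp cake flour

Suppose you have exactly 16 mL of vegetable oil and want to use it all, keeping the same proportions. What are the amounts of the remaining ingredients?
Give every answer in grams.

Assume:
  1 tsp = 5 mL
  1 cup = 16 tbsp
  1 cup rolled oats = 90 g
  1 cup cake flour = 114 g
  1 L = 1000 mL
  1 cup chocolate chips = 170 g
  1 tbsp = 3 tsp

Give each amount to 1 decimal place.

The original recipe has 10 mL of vegetable oil, so the scaling factor is 16 ÷ 10 = 8/5 = 1.6.
rolled oats: (1 tbsp + 2 tsp = 5/3 tbsp) × 8/5 ÷ 16 tbsp/cup × 90 g/cup = 15.0 g
chocolate chips: 3 tbsp × 8/5 ÷ 16 tbsp/cup × 170 g/cup = 51.0 g
cake flour: (3 tbsp + 1 tsp = 10/3 tbsp) × 8/5 ÷ 16 tbsp/cup × 114 g/cup = 38.0 g

rolled oats: 15.0 g; chocolate chips: 51.0 g; cake flour: 38.0 g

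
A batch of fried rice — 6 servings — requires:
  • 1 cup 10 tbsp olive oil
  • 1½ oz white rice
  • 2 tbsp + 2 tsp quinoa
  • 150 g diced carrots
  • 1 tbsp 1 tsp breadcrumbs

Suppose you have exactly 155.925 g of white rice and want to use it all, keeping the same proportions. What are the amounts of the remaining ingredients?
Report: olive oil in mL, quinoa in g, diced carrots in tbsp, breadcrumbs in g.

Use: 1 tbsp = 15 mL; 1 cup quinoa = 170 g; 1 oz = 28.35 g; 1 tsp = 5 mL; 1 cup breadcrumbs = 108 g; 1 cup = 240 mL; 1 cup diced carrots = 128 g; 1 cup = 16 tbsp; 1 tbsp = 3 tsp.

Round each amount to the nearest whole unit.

The original recipe has 42.525 g of white rice, so the scaling factor is 155.925 ÷ 42.525 = 11/3.
olive oil: (1 cup + 10 tbsp = 1.625 cup) × 11/3 × 240 mL/cup = 1430 mL
quinoa: (2 tbsp + 2 tsp = 8/3 tbsp) × 11/3 ÷ 16 tbsp/cup × 170 g/cup ≈ 104 g
diced carrots: 150 g × 11/3 ÷ 128 g/cup × 16 tbsp/cup ≈ 69 tbsp
breadcrumbs: (1 tbsp + 1 tsp = 4/3 tbsp) × 11/3 ÷ 16 tbsp/cup × 108 g/cup = 33 g

olive oil: 1430 mL; quinoa: 104 g; diced carrots: 69 tbsp; breadcrumbs: 33 g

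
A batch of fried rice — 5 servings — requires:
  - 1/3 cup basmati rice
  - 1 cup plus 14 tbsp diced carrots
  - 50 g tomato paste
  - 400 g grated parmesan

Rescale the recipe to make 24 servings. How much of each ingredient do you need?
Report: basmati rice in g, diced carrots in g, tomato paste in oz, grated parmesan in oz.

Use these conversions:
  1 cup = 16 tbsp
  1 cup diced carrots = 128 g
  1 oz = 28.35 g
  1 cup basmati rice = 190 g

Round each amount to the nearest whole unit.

basmati rice: 304 g; diced carrots: 1152 g; tomato paste: 8 oz; grated parmesan: 68 oz

Scaling factor: 24/5 = 4.8.
basmati rice: 1/3 cup × 24/5 × 190 g/cup = 304 g
diced carrots: (1 cup + 14 tbsp = 1.875 cup) × 24/5 × 128 g/cup = 1152 g
tomato paste: 50 g × 24/5 ÷ 28.35 g/oz ≈ 8 oz
grated parmesan: 400 g × 24/5 ÷ 28.35 g/oz ≈ 68 oz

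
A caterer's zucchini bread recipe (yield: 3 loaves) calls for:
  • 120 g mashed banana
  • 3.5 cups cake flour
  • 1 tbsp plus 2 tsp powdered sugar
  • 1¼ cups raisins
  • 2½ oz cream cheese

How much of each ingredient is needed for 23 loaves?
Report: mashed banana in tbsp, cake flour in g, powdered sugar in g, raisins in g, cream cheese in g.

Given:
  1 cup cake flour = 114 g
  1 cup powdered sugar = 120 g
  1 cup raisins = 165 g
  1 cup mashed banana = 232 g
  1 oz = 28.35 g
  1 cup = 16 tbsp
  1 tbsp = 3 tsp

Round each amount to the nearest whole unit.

Scaling factor: 23/3.
mashed banana: 120 g × 23/3 ÷ 232 g/cup × 16 tbsp/cup ≈ 63 tbsp
cake flour: 3.5 cup × 23/3 × 114 g/cup = 3059 g
powdered sugar: (1 tbsp + 2 tsp = 5/3 tbsp) × 23/3 ÷ 16 tbsp/cup × 120 g/cup ≈ 96 g
raisins: 1.25 cup × 23/3 × 165 g/cup ≈ 1581 g
cream cheese: 2.5 oz × 23/3 × 28.35 g/oz ≈ 543 g

mashed banana: 63 tbsp; cake flour: 3059 g; powdered sugar: 96 g; raisins: 1581 g; cream cheese: 543 g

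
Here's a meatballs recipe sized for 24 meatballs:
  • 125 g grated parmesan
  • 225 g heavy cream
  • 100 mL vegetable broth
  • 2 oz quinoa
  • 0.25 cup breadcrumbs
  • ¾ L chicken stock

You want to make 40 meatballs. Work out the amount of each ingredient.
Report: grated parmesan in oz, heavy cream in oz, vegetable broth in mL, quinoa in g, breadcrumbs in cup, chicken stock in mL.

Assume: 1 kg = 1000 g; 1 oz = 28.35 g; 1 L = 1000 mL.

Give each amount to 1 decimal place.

grated parmesan: 7.3 oz; heavy cream: 13.2 oz; vegetable broth: 166.7 mL; quinoa: 94.5 g; breadcrumbs: 0.4 cup; chicken stock: 1250.0 mL

Scaling factor: 40/24 = 5/3.
grated parmesan: 125 g × 5/3 ÷ 28.35 g/oz ≈ 7.3 oz
heavy cream: 225 g × 5/3 ÷ 28.35 g/oz ≈ 13.2 oz
vegetable broth: 100 mL × 5/3 ≈ 166.7 mL
quinoa: 2 oz × 5/3 × 28.35 g/oz = 94.5 g
breadcrumbs: 0.25 cup × 5/3 ≈ 0.4 cup
chicken stock: 0.75 L × 5/3 × 1000 mL/L = 1250.0 mL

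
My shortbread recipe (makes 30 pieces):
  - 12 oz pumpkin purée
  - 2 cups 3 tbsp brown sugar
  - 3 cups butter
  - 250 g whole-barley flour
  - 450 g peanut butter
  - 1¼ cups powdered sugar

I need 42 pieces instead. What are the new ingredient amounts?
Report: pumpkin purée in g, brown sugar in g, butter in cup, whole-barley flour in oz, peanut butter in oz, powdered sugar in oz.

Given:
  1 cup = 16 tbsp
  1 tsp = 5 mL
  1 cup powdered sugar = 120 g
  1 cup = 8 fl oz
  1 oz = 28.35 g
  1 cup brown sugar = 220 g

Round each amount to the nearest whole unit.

pumpkin purée: 476 g; brown sugar: 674 g; butter: 4 cup; whole-barley flour: 12 oz; peanut butter: 22 oz; powdered sugar: 7 oz

Scaling factor: 42/30 = 7/5 = 1.4.
pumpkin purée: 12 oz × 7/5 × 28.35 g/oz ≈ 476 g
brown sugar: (2 cup + 3 tbsp = 2.1875 cup) × 7/5 × 220 g/cup ≈ 674 g
butter: 3 cup × 7/5 ≈ 4 cup
whole-barley flour: 250 g × 7/5 ÷ 28.35 g/oz ≈ 12 oz
peanut butter: 450 g × 7/5 ÷ 28.35 g/oz ≈ 22 oz
powdered sugar: 1.25 cup × 7/5 × 120 g/cup ÷ 28.35 g/oz ≈ 7 oz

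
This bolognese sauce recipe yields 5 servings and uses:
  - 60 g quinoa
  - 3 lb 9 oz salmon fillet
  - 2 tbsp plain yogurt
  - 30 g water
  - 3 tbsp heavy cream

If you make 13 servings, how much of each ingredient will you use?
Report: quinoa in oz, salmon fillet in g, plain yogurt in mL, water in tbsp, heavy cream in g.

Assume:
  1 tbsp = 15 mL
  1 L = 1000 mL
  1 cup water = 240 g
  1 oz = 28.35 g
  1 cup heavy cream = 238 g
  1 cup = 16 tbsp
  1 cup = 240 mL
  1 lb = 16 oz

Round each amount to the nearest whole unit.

Scaling factor: 13/5 = 2.6.
quinoa: 60 g × 13/5 ÷ 28.35 g/oz ≈ 6 oz
salmon fillet: (3 lb + 9 oz = 3.5625 lb) × 13/5 × 16 oz/lb × 28.35 g/oz ≈ 4201 g
plain yogurt: 2 tbsp × 13/5 × 15 mL/tbsp = 78 mL
water: 30 g × 13/5 ÷ 240 g/cup × 16 tbsp/cup ≈ 5 tbsp
heavy cream: 3 tbsp × 13/5 ÷ 16 tbsp/cup × 238 g/cup ≈ 116 g

quinoa: 6 oz; salmon fillet: 4201 g; plain yogurt: 78 mL; water: 5 tbsp; heavy cream: 116 g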